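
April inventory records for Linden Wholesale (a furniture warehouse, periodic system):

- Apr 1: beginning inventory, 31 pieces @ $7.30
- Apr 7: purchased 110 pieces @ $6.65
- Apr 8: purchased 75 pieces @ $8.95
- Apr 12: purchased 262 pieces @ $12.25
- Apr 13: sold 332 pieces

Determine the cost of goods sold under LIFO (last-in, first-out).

Apr 13, 332 sold [LIFO — newest first]: 262 @ $12.25 + 70 @ $8.95 = $3,836.00
Ending inventory: 31 @ $7.30 + 110 @ $6.65 + 5 @ $8.95 = $1,002.55

COGS = $3,836.00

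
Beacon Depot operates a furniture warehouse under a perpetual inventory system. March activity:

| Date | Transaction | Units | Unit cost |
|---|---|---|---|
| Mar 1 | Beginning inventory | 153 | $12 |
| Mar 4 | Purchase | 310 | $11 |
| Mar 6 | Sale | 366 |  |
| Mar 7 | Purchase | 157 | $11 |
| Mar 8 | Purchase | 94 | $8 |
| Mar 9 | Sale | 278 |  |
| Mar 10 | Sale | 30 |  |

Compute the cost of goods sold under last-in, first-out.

COGS = $7,245

Mar 6, 366 sold [LIFO — newest first]: 310 @ $11 + 56 @ $12 = $4,082
Mar 9, 278 sold [LIFO — newest first]: 94 @ $8 + 157 @ $11 + 27 @ $12 = $2,803
Mar 10, 30 sold [LIFO — newest first]: 30 @ $12 = $360
Total COGS = $4,082 + $2,803 + $360 = $7,245
Ending inventory: 40 @ $12 = $480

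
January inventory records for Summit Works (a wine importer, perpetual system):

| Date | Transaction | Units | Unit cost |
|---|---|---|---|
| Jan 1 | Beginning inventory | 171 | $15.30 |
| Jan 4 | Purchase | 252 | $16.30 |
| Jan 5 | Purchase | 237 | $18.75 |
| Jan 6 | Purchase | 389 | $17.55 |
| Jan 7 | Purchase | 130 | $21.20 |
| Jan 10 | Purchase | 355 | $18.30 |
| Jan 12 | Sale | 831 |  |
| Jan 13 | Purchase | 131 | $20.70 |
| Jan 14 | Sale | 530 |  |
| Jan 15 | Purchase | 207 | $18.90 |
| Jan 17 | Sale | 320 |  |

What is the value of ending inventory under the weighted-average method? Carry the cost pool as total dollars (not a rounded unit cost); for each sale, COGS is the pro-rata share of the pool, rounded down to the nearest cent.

Ending inventory = $3,533.05

After Jan 1: 171 on hand, pool $2,616.30 (≈ $15.3000 each)
After Jan 4: 423 on hand, pool $6,723.90 (≈ $15.8957 each)
After Jan 5: 660 on hand, pool $11,167.65 (≈ $16.9207 each)
After Jan 6: 1049 on hand, pool $17,994.60 (≈ $17.1541 each)
After Jan 7: 1179 on hand, pool $20,750.60 (≈ $17.6002 each)
After Jan 10: 1534 on hand, pool $27,247.10 (≈ $17.7621 each)
Jan 12, sell 831: 831/1534 × $27,247.10 → $14,760.32
After Jan 13: 834 on hand, pool $15,198.48 (≈ $18.2236 each)
Jan 14, sell 530: 530/834 × $15,198.48 → $9,658.50
After Jan 15: 511 on hand, pool $9,452.28 (≈ $18.4976 each)
Jan 17, sell 320: 320/511 × $9,452.28 → $5,919.23
Total COGS = $14,760.32 + $9,658.50 + $5,919.23 = $30,338.05
Ending inventory (cost pool remaining) = $3,533.05
Check: goods available $33,871.10 = COGS $30,338.05 + ending $3,533.05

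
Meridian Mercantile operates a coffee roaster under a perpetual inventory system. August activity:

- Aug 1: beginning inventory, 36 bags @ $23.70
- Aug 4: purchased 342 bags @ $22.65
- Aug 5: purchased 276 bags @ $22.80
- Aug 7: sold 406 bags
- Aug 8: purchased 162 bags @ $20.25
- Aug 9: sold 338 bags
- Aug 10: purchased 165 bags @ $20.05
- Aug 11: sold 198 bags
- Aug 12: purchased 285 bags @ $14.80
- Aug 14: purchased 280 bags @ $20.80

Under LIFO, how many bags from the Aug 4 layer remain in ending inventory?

3

Aug 7, 406 sold [LIFO — newest first]: 276 @ $22.80 + 130 @ $22.65 = $9,237.30
Aug 9, 338 sold [LIFO — newest first]: 162 @ $20.25 + 176 @ $22.65 = $7,266.90
Aug 11, 198 sold [LIFO — newest first]: 165 @ $20.05 + 33 @ $22.65 = $4,055.70
Total COGS = $9,237.30 + $7,266.90 + $4,055.70 = $20,559.90
Ending inventory: 36 @ $23.70 + 3 @ $22.65 + 285 @ $14.80 + 280 @ $20.80 = $10,963.15
Check: goods available $31,523.05 = COGS $20,559.90 + ending $10,963.15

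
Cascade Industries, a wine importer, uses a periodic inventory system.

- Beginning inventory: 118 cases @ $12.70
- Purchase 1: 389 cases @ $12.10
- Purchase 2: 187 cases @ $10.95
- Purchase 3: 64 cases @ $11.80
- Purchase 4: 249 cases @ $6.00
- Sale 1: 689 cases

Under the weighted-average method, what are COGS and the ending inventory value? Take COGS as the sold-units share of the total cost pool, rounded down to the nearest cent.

COGS = $7,185.81; ending inventory = $3,316.54

Sale 1, sell 689: 689/1007 × $10,502.35 → $7,185.81
Ending inventory (cost pool remaining) = $3,316.54
Check: goods available $10,502.35 = COGS $7,185.81 + ending $3,316.54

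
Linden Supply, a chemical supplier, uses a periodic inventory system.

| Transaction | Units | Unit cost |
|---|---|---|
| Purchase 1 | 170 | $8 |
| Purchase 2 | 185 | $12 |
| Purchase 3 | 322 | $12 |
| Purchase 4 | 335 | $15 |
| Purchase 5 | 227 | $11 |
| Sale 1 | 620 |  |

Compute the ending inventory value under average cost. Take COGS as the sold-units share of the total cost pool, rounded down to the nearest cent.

Ending inventory = $7,476.97

Sale 1, sell 620: 620/1239 × $14,966.00 → $7,489.03
Ending inventory (cost pool remaining) = $7,476.97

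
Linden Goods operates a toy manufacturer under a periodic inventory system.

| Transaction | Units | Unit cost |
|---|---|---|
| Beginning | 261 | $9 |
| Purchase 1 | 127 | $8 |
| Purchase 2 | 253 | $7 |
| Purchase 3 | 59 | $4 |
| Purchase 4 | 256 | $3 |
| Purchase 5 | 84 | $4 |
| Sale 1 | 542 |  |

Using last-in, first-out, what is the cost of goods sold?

Sale 1 (542) [LIFO — newest first]: 84 @ $4 + 256 @ $3 + 59 @ $4 + 143 @ $7 = $2,341
Ending inventory: 261 @ $9 + 127 @ $8 + 110 @ $7 = $4,135

COGS = $2,341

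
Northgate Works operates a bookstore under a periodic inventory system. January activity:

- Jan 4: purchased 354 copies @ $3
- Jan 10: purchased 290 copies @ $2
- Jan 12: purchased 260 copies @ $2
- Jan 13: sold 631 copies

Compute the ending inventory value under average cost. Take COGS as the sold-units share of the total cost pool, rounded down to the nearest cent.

Ending inventory = $652.91

Jan 13, sell 631: 631/904 × $2,162.00 → $1,509.09
Ending inventory (cost pool remaining) = $652.91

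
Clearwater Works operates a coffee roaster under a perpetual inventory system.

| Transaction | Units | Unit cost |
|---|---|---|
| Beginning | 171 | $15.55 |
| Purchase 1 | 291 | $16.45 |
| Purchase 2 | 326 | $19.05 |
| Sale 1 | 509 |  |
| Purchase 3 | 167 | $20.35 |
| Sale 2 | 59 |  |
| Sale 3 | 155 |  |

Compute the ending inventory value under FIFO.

Ending inventory = $4,636.70

Sale 1 (509) [FIFO — oldest first]: 171 @ $15.55 + 291 @ $16.45 + 47 @ $19.05 = $8,341.35
Sale 2 (59) [FIFO — oldest first]: 59 @ $19.05 = $1,123.95
Sale 3 (155) [FIFO — oldest first]: 155 @ $19.05 = $2,952.75
Total COGS = $8,341.35 + $1,123.95 + $2,952.75 = $12,418.05
Ending inventory: 65 @ $19.05 + 167 @ $20.35 = $4,636.70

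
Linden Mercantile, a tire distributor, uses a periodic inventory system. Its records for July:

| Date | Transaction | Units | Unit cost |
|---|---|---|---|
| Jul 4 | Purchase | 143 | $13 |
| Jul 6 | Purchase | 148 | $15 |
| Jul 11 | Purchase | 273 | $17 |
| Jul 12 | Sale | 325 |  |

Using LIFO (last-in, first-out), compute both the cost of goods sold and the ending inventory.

COGS = $5,421; ending inventory = $3,299

Jul 12, 325 sold [LIFO — newest first]: 273 @ $17 + 52 @ $15 = $5,421
Ending inventory: 143 @ $13 + 96 @ $15 = $3,299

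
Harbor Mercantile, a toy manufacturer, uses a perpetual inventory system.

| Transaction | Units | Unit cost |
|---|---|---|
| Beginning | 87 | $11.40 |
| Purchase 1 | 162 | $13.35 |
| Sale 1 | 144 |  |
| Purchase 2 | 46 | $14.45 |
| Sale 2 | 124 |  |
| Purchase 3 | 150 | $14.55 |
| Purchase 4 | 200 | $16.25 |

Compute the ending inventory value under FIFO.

Ending inventory = $5,822.65

Sale 1 (144) [FIFO — oldest first]: 87 @ $11.40 + 57 @ $13.35 = $1,752.75
Sale 2 (124) [FIFO — oldest first]: 105 @ $13.35 + 19 @ $14.45 = $1,676.30
Total COGS = $1,752.75 + $1,676.30 = $3,429.05
Ending inventory: 27 @ $14.45 + 150 @ $14.55 + 200 @ $16.25 = $5,822.65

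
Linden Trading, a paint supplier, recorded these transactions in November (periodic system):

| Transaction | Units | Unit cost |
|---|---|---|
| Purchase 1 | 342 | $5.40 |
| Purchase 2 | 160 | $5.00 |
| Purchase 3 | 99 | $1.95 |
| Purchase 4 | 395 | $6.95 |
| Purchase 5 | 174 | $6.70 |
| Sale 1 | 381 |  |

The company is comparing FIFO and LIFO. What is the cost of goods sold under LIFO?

FIFO COGS: 342 @ $5.40 + 39 @ $5.00 = $2,041.80
LIFO COGS: 174 @ $6.70 + 207 @ $6.95 = $2,604.45

COGS = $2,604.45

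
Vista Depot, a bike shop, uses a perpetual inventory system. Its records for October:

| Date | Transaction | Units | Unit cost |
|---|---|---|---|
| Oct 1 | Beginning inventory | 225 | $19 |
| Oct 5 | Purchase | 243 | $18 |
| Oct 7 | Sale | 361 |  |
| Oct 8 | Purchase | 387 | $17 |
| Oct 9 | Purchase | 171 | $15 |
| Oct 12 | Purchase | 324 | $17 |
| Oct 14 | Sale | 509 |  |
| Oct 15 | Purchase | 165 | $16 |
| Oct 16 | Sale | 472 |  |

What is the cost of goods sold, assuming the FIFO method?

Oct 7, 361 sold [FIFO — oldest first]: 225 @ $19 + 136 @ $18 = $6,723
Oct 14, 509 sold [FIFO — oldest first]: 107 @ $18 + 387 @ $17 + 15 @ $15 = $8,730
Oct 16, 472 sold [FIFO — oldest first]: 156 @ $15 + 316 @ $17 = $7,712
Total COGS = $6,723 + $8,730 + $7,712 = $23,165
Ending inventory: 8 @ $17 + 165 @ $16 = $2,776

COGS = $23,165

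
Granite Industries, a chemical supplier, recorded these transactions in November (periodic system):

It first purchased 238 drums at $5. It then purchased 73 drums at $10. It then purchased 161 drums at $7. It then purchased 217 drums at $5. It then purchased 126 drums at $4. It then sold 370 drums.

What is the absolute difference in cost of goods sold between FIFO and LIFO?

$555

FIFO COGS: 238 @ $5 + 73 @ $10 + 59 @ $7 = $2,333
LIFO COGS: 126 @ $4 + 217 @ $5 + 27 @ $7 = $1,778
Difference = |$2,333 − $1,778| = $555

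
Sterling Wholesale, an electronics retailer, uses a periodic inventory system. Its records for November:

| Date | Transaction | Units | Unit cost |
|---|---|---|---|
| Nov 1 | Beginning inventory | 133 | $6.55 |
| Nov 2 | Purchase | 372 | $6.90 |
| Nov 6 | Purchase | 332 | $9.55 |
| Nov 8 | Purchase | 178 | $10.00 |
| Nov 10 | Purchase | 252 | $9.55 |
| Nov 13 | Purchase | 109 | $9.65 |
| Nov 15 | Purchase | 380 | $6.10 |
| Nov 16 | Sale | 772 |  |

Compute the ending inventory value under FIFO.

Ending inventory = $8,177.20

Nov 16, 772 sold [FIFO — oldest first]: 133 @ $6.55 + 372 @ $6.90 + 267 @ $9.55 = $5,987.80
Ending inventory: 65 @ $9.55 + 178 @ $10.00 + 252 @ $9.55 + 109 @ $9.65 + 380 @ $6.10 = $8,177.20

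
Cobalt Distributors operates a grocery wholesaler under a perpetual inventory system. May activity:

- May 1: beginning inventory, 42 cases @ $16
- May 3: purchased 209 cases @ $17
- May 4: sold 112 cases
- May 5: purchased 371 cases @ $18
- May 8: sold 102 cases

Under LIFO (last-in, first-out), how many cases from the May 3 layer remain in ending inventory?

97

May 4, 112 sold [LIFO — newest first]: 112 @ $17 = $1,904
May 8, 102 sold [LIFO — newest first]: 102 @ $18 = $1,836
Total COGS = $1,904 + $1,836 = $3,740
Ending inventory: 42 @ $16 + 97 @ $17 + 269 @ $18 = $7,163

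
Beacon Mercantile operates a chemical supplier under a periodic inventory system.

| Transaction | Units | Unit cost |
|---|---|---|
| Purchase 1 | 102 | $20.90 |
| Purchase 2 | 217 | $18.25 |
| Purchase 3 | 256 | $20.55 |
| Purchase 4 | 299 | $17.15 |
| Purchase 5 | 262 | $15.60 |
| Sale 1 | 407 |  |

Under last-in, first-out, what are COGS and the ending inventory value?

COGS = $6,573.95; ending inventory = $13,993.95

Sale 1 (407) [LIFO — newest first]: 262 @ $15.60 + 145 @ $17.15 = $6,573.95
Ending inventory: 102 @ $20.90 + 217 @ $18.25 + 256 @ $20.55 + 154 @ $17.15 = $13,993.95
Check: goods available $20,567.90 = COGS $6,573.95 + ending $13,993.95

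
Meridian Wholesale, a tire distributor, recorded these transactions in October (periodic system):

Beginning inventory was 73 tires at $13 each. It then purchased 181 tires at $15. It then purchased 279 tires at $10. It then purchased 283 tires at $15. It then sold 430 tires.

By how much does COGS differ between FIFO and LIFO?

FIFO COGS: 73 @ $13 + 181 @ $15 + 176 @ $10 = $5,424
LIFO COGS: 283 @ $15 + 147 @ $10 = $5,715
Difference = |$5,424 − $5,715| = $291

$291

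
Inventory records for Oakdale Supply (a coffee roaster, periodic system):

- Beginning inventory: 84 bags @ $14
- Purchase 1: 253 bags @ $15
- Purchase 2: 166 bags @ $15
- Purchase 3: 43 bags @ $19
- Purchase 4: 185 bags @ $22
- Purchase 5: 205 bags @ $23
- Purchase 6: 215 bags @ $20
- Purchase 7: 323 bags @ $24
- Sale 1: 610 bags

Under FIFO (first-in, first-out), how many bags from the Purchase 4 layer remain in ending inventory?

Sale 1 (610) [FIFO — oldest first]: 84 @ $14 + 253 @ $15 + 166 @ $15 + 43 @ $19 + 64 @ $22 = $9,686
Ending inventory: 121 @ $22 + 205 @ $23 + 215 @ $20 + 323 @ $24 = $19,429

121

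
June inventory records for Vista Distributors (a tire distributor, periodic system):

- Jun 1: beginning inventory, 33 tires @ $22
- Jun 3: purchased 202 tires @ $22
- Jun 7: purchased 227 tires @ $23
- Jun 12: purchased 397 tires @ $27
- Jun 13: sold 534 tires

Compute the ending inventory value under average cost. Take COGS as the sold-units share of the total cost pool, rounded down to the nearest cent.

Ending inventory = $7,986.91

Jun 13, sell 534: 534/859 × $21,110.00 → $13,123.09
Ending inventory (cost pool remaining) = $7,986.91
Check: goods available $21,110.00 = COGS $13,123.09 + ending $7,986.91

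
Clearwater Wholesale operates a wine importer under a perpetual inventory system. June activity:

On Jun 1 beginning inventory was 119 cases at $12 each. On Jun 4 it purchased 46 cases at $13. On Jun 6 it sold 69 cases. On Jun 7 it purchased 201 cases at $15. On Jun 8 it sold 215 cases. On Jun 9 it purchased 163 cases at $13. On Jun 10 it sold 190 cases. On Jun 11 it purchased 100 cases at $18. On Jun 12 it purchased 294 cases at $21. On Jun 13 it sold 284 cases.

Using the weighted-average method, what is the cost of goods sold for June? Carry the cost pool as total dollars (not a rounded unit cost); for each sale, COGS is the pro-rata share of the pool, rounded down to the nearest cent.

After Jun 1: 119 on hand, pool $1,428.00 (≈ $12.0000 each)
After Jun 4: 165 on hand, pool $2,026.00 (≈ $12.2788 each)
Jun 6, sell 69: 69/165 × $2,026.00 → $847.23
After Jun 7: 297 on hand, pool $4,193.77 (≈ $14.1204 each)
Jun 8, sell 215: 215/297 × $4,193.77 → $3,035.89
After Jun 9: 245 on hand, pool $3,276.88 (≈ $13.3750 each)
Jun 10, sell 190: 190/245 × $3,276.88 → $2,541.25
After Jun 11: 155 on hand, pool $2,535.63 (≈ $16.3589 each)
After Jun 12: 449 on hand, pool $8,709.63 (≈ $19.3978 each)
Jun 13, sell 284: 284/449 × $8,709.63 → $5,508.98
Total COGS = $847.23 + $3,035.89 + $2,541.25 + $5,508.98 = $11,933.35
Ending inventory (cost pool remaining) = $3,200.65

COGS = $11,933.35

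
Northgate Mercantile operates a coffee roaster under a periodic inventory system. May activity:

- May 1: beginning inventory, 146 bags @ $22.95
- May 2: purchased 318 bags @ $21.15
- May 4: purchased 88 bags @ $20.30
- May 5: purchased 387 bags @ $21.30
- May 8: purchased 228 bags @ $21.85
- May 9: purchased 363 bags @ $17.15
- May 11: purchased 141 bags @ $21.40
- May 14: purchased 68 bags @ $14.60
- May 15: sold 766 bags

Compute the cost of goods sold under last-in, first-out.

May 15, 766 sold [LIFO — newest first]: 68 @ $14.60 + 141 @ $21.40 + 363 @ $17.15 + 194 @ $21.85 = $14,474.55
Ending inventory: 146 @ $22.95 + 318 @ $21.15 + 88 @ $20.30 + 387 @ $21.30 + 34 @ $21.85 = $20,848.80

COGS = $14,474.55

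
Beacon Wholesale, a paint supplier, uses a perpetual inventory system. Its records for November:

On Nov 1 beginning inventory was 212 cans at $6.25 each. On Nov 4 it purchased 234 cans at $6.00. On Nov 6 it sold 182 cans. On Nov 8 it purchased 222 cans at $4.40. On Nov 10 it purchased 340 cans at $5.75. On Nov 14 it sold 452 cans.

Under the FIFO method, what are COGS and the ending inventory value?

COGS = $3,556.20; ending inventory = $2,104.60

Nov 6, 182 sold [FIFO — oldest first]: 182 @ $6.25 = $1,137.50
Nov 14, 452 sold [FIFO — oldest first]: 30 @ $6.25 + 234 @ $6.00 + 188 @ $4.40 = $2,418.70
Total COGS = $1,137.50 + $2,418.70 = $3,556.20
Ending inventory: 34 @ $4.40 + 340 @ $5.75 = $2,104.60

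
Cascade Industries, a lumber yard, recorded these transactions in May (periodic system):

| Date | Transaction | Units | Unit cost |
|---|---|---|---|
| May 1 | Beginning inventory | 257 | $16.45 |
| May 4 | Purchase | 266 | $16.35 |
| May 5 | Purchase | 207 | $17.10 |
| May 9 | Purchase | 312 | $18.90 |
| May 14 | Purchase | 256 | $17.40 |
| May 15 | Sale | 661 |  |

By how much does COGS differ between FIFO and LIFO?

FIFO COGS: 257 @ $16.45 + 266 @ $16.35 + 138 @ $17.10 = $10,936.55
LIFO COGS: 256 @ $17.40 + 312 @ $18.90 + 93 @ $17.10 = $11,941.50
Difference = |$10,936.55 − $11,941.50| = $1,004.95

$1,004.95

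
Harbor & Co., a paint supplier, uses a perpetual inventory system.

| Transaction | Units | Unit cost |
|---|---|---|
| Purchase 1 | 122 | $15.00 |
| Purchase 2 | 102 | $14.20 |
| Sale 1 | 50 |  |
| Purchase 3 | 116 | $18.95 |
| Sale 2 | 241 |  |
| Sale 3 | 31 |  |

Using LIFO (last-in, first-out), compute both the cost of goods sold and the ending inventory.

COGS = $5,206.60; ending inventory = $270.00

Sale 1 (50) [LIFO — newest first]: 50 @ $14.20 = $710.00
Sale 2 (241) [LIFO — newest first]: 116 @ $18.95 + 52 @ $14.20 + 73 @ $15.00 = $4,031.60
Sale 3 (31) [LIFO — newest first]: 31 @ $15.00 = $465.00
Total COGS = $710.00 + $4,031.60 + $465.00 = $5,206.60
Ending inventory: 18 @ $15.00 = $270.00
Check: goods available $5,476.60 = COGS $5,206.60 + ending $270.00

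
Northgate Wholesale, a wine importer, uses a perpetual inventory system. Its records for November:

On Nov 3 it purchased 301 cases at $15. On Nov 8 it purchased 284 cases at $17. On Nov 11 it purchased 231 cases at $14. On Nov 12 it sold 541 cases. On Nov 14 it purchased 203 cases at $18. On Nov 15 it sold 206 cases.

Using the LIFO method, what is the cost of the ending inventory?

Ending inventory = $4,080

Nov 12, 541 sold [LIFO — newest first]: 231 @ $14 + 284 @ $17 + 26 @ $15 = $8,452
Nov 15, 206 sold [LIFO — newest first]: 203 @ $18 + 3 @ $15 = $3,699
Total COGS = $8,452 + $3,699 = $12,151
Ending inventory: 272 @ $15 = $4,080
Check: goods available $16,231 = COGS $12,151 + ending $4,080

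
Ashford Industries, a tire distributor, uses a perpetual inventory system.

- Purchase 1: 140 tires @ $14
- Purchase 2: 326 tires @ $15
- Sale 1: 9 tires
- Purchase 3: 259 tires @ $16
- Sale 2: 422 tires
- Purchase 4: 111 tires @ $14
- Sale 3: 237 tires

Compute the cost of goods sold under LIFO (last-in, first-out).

COGS = $10,168

Sale 1 (9) [LIFO — newest first]: 9 @ $15 = $135
Sale 2 (422) [LIFO — newest first]: 259 @ $16 + 163 @ $15 = $6,589
Sale 3 (237) [LIFO — newest first]: 111 @ $14 + 126 @ $15 = $3,444
Total COGS = $135 + $6,589 + $3,444 = $10,168
Ending inventory: 140 @ $14 + 28 @ $15 = $2,380
Check: goods available $12,548 = COGS $10,168 + ending $2,380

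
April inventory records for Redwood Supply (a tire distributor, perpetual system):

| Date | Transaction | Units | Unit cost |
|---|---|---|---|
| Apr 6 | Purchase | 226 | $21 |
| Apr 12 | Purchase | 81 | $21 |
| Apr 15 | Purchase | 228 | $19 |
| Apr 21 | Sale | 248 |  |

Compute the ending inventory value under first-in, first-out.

Ending inventory = $5,571

Apr 21, 248 sold [FIFO — oldest first]: 226 @ $21 + 22 @ $21 = $5,208
Ending inventory: 59 @ $21 + 228 @ $19 = $5,571
Check: goods available $10,779 = COGS $5,208 + ending $5,571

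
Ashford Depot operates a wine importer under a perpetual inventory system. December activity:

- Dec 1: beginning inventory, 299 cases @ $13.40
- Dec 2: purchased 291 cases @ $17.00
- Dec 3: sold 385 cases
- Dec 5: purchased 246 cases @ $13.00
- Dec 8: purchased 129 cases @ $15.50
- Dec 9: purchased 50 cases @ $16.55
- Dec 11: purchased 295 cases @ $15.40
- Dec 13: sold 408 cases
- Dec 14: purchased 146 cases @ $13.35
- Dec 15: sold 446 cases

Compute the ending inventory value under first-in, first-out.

Ending inventory = $3,042.50

Dec 3, 385 sold [FIFO — oldest first]: 299 @ $13.40 + 86 @ $17.00 = $5,468.60
Dec 13, 408 sold [FIFO — oldest first]: 205 @ $17.00 + 203 @ $13.00 = $6,124.00
Dec 15, 446 sold [FIFO — oldest first]: 43 @ $13.00 + 129 @ $15.50 + 50 @ $16.55 + 224 @ $15.40 = $6,835.60
Total COGS = $5,468.60 + $6,124.00 + $6,835.60 = $18,428.20
Ending inventory: 71 @ $15.40 + 146 @ $13.35 = $3,042.50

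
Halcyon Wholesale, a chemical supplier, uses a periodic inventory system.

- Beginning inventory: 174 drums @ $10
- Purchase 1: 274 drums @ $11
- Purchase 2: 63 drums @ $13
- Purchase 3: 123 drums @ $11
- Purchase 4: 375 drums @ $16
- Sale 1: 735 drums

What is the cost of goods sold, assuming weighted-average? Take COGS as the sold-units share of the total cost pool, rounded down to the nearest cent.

COGS = $9,415.86

Sale 1, sell 735: 735/1009 × $12,926.00 → $9,415.86
Ending inventory (cost pool remaining) = $3,510.14
Check: goods available $12,926.00 = COGS $9,415.86 + ending $3,510.14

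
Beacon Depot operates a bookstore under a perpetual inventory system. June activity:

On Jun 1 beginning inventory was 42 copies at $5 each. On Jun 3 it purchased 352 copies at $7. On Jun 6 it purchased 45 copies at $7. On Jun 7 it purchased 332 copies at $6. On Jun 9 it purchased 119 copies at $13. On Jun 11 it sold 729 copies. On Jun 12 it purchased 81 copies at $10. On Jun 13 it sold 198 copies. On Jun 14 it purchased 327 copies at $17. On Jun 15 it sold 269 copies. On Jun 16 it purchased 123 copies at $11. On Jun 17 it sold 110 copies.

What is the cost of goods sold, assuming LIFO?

COGS = $12,897

Jun 11, 729 sold [LIFO — newest first]: 119 @ $13 + 332 @ $6 + 45 @ $7 + 233 @ $7 = $5,485
Jun 13, 198 sold [LIFO — newest first]: 81 @ $10 + 117 @ $7 = $1,629
Jun 15, 269 sold [LIFO — newest first]: 269 @ $17 = $4,573
Jun 17, 110 sold [LIFO — newest first]: 110 @ $11 = $1,210
Total COGS = $5,485 + $1,629 + $4,573 + $1,210 = $12,897
Ending inventory: 42 @ $5 + 2 @ $7 + 58 @ $17 + 13 @ $11 = $1,353
Check: goods available $14,250 = COGS $12,897 + ending $1,353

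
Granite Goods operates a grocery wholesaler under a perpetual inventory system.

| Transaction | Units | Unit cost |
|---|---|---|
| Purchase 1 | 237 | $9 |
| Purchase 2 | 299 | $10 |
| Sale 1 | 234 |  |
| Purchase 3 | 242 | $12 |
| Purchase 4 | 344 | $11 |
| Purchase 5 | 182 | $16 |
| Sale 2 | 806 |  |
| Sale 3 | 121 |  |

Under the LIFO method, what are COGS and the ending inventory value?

Sale 1 (234) [LIFO — newest first]: 234 @ $10 = $2,340
Sale 2 (806) [LIFO — newest first]: 182 @ $16 + 344 @ $11 + 242 @ $12 + 38 @ $10 = $9,980
Sale 3 (121) [LIFO — newest first]: 27 @ $10 + 94 @ $9 = $1,116
Total COGS = $2,340 + $9,980 + $1,116 = $13,436
Ending inventory: 143 @ $9 = $1,287

COGS = $13,436; ending inventory = $1,287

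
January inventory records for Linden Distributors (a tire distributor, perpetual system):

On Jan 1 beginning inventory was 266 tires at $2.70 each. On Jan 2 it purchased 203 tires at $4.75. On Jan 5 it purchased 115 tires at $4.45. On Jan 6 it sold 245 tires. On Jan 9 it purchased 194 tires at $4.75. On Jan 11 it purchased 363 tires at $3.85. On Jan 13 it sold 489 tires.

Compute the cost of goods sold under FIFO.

Jan 6, 245 sold [FIFO — oldest first]: 245 @ $2.70 = $661.50
Jan 13, 489 sold [FIFO — oldest first]: 21 @ $2.70 + 203 @ $4.75 + 115 @ $4.45 + 150 @ $4.75 = $2,245.20
Total COGS = $661.50 + $2,245.20 = $2,906.70
Ending inventory: 44 @ $4.75 + 363 @ $3.85 = $1,606.55
Check: goods available $4,513.25 = COGS $2,906.70 + ending $1,606.55

COGS = $2,906.70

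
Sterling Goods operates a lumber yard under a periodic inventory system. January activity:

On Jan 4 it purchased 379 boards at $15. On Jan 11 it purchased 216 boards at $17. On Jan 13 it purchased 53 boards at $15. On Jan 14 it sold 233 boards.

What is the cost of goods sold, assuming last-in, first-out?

COGS = $3,855

Jan 14, 233 sold [LIFO — newest first]: 53 @ $15 + 180 @ $17 = $3,855
Ending inventory: 379 @ $15 + 36 @ $17 = $6,297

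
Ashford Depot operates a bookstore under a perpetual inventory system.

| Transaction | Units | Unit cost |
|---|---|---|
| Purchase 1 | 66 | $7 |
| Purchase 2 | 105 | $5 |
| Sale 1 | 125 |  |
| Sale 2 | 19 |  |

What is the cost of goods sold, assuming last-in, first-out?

COGS = $798

Sale 1 (125) [LIFO — newest first]: 105 @ $5 + 20 @ $7 = $665
Sale 2 (19) [LIFO — newest first]: 19 @ $7 = $133
Total COGS = $665 + $133 = $798
Ending inventory: 27 @ $7 = $189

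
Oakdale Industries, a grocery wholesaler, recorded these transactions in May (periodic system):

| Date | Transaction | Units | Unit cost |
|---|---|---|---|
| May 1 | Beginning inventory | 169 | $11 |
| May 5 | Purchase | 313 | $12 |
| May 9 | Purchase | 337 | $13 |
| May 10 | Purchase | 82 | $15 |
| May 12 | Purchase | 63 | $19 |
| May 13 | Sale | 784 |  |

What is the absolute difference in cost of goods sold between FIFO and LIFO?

$891

FIFO COGS: 169 @ $11 + 313 @ $12 + 302 @ $13 = $9,541
LIFO COGS: 63 @ $19 + 82 @ $15 + 337 @ $13 + 302 @ $12 = $10,432
Difference = |$9,541 − $10,432| = $891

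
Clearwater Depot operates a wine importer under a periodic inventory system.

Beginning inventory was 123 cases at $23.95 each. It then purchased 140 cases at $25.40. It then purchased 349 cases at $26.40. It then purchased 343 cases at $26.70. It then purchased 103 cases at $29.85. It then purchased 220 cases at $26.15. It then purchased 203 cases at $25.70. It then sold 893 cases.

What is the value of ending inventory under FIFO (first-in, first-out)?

Ending inventory = $15,700.05

Sale 1 (893) [FIFO — oldest first]: 123 @ $23.95 + 140 @ $25.40 + 349 @ $26.40 + 281 @ $26.70 = $23,218.15
Ending inventory: 62 @ $26.70 + 103 @ $29.85 + 220 @ $26.15 + 203 @ $25.70 = $15,700.05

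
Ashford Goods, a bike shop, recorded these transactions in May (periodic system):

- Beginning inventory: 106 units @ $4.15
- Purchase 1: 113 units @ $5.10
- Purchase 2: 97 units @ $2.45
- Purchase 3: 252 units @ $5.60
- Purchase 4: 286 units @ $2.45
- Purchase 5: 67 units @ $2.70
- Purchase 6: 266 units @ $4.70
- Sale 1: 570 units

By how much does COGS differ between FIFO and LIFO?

FIFO COGS: 106 @ $4.15 + 113 @ $5.10 + 97 @ $2.45 + 252 @ $5.60 + 2 @ $2.45 = $2,669.95
LIFO COGS: 266 @ $4.70 + 67 @ $2.70 + 237 @ $2.45 = $2,011.75
Difference = |$2,669.95 − $2,011.75| = $658.20

$658.20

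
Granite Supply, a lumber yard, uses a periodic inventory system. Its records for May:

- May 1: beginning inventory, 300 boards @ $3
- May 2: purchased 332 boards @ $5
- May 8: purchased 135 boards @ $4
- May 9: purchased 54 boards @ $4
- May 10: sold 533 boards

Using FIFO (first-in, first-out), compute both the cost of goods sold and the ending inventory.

COGS = $2,065; ending inventory = $1,251

May 10, 533 sold [FIFO — oldest first]: 300 @ $3 + 233 @ $5 = $2,065
Ending inventory: 99 @ $5 + 135 @ $4 + 54 @ $4 = $1,251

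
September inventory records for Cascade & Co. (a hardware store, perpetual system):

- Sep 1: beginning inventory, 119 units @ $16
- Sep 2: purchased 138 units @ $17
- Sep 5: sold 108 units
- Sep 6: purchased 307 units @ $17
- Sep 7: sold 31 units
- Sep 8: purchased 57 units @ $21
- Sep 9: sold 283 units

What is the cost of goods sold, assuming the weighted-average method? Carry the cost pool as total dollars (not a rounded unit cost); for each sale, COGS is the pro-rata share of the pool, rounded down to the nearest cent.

After Sep 1: 119 on hand, pool $1,904.00 (≈ $16.0000 each)
After Sep 2: 257 on hand, pool $4,250.00 (≈ $16.5370 each)
Sep 5, sell 108: 108/257 × $4,250.00 → $1,785.99
After Sep 6: 456 on hand, pool $7,683.01 (≈ $16.8487 each)
Sep 7, sell 31: 31/456 × $7,683.01 → $522.30
After Sep 8: 482 on hand, pool $8,357.71 (≈ $17.3396 each)
Sep 9, sell 283: 283/482 × $8,357.71 → $4,907.12
Total COGS = $1,785.99 + $522.30 + $4,907.12 = $7,215.41
Ending inventory (cost pool remaining) = $3,450.59
Check: goods available $10,666.00 = COGS $7,215.41 + ending $3,450.59

COGS = $7,215.41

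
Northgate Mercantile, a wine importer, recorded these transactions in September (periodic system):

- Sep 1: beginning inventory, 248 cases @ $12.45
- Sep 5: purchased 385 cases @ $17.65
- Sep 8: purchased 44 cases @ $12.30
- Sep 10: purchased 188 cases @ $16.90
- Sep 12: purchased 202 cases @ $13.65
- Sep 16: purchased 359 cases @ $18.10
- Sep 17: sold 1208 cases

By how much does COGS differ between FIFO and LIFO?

$1,231.70

FIFO COGS: 248 @ $12.45 + 385 @ $17.65 + 44 @ $12.30 + 188 @ $16.90 + 202 @ $13.65 + 141 @ $18.10 = $18,910.65
LIFO COGS: 359 @ $18.10 + 202 @ $13.65 + 188 @ $16.90 + 44 @ $12.30 + 385 @ $17.65 + 30 @ $12.45 = $20,142.35
Difference = |$18,910.65 − $20,142.35| = $1,231.70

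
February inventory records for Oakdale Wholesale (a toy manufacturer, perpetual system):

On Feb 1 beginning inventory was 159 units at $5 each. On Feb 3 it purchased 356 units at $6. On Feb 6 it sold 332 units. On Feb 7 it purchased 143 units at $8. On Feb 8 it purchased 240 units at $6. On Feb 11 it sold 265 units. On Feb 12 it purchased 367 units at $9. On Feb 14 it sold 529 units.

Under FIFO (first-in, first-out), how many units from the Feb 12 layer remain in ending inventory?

139

Feb 6, 332 sold [FIFO — oldest first]: 159 @ $5 + 173 @ $6 = $1,833
Feb 11, 265 sold [FIFO — oldest first]: 183 @ $6 + 82 @ $8 = $1,754
Feb 14, 529 sold [FIFO — oldest first]: 61 @ $8 + 240 @ $6 + 228 @ $9 = $3,980
Total COGS = $1,833 + $1,754 + $3,980 = $7,567
Ending inventory: 139 @ $9 = $1,251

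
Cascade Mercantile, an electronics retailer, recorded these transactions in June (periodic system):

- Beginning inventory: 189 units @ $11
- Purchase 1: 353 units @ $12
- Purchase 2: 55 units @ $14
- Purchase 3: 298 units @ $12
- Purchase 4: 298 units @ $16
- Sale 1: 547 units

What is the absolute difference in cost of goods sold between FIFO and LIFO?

FIFO COGS: 189 @ $11 + 353 @ $12 + 5 @ $14 = $6,385
LIFO COGS: 298 @ $16 + 249 @ $12 = $7,756
Difference = |$6,385 − $7,756| = $1,371

$1,371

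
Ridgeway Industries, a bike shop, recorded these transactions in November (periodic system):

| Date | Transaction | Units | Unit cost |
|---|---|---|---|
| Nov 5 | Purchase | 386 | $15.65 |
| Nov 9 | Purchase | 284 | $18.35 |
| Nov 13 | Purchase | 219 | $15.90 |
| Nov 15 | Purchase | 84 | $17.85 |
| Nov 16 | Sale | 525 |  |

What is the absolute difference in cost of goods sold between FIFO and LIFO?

FIFO COGS: 386 @ $15.65 + 139 @ $18.35 = $8,591.55
LIFO COGS: 84 @ $17.85 + 219 @ $15.90 + 222 @ $18.35 = $9,055.20
Difference = |$8,591.55 − $9,055.20| = $463.65

$463.65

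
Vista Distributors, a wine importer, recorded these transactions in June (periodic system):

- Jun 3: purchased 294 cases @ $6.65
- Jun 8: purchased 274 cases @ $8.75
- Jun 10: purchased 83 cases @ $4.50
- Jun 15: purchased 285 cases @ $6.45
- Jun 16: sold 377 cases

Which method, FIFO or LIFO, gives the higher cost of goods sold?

FIFO COGS: 294 @ $6.65 + 83 @ $8.75 = $2,681.35
LIFO COGS: 285 @ $6.45 + 83 @ $4.50 + 9 @ $8.75 = $2,290.50

FIFO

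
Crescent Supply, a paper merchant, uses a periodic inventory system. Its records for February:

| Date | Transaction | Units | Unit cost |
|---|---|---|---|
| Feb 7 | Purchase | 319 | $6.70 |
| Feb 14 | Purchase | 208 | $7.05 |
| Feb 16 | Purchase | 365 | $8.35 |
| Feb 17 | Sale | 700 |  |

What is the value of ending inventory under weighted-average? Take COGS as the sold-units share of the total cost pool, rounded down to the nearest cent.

Feb 17, sell 700: 700/892 × $6,651.45 → $5,219.74
Ending inventory (cost pool remaining) = $1,431.71

Ending inventory = $1,431.71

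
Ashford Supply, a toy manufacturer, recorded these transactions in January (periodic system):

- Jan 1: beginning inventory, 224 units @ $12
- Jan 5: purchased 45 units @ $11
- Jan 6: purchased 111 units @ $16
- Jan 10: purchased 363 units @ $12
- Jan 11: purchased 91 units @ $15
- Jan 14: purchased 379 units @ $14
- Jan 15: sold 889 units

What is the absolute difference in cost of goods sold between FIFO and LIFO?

FIFO COGS: 224 @ $12 + 45 @ $11 + 111 @ $16 + 363 @ $12 + 91 @ $15 + 55 @ $14 = $11,450
LIFO COGS: 379 @ $14 + 91 @ $15 + 363 @ $12 + 56 @ $16 = $11,923
Difference = |$11,450 − $11,923| = $473

$473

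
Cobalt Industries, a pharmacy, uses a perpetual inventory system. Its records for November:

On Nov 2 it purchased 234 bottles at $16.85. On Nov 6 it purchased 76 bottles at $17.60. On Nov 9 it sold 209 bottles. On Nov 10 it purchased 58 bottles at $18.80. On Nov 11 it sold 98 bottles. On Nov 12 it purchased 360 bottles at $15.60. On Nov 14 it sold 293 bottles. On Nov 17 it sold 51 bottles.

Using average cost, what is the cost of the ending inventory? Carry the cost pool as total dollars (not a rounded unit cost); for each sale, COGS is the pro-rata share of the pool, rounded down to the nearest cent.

Ending inventory = $1,224.40

After Nov 2: 234 on hand, pool $3,942.90 (≈ $16.8500 each)
After Nov 6: 310 on hand, pool $5,280.50 (≈ $17.0339 each)
Nov 9, sell 209: 209/310 × $5,280.50 → $3,560.07
After Nov 10: 159 on hand, pool $2,810.83 (≈ $17.6782 each)
Nov 11, sell 98: 98/159 × $2,810.83 → $1,732.46
After Nov 12: 421 on hand, pool $6,694.37 (≈ $15.9011 each)
Nov 14, sell 293: 293/421 × $6,694.37 → $4,659.02
Nov 17, sell 51: 51/128 × $2,035.35 → $810.95
Total COGS = $3,560.07 + $1,732.46 + $4,659.02 + $810.95 = $10,762.50
Ending inventory (cost pool remaining) = $1,224.40
Check: goods available $11,986.90 = COGS $10,762.50 + ending $1,224.40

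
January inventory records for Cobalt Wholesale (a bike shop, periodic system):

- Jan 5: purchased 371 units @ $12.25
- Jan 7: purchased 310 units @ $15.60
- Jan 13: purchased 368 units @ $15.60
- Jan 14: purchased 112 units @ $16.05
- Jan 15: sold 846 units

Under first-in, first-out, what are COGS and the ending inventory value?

Jan 15, 846 sold [FIFO — oldest first]: 371 @ $12.25 + 310 @ $15.60 + 165 @ $15.60 = $11,954.75
Ending inventory: 203 @ $15.60 + 112 @ $16.05 = $4,964.40

COGS = $11,954.75; ending inventory = $4,964.40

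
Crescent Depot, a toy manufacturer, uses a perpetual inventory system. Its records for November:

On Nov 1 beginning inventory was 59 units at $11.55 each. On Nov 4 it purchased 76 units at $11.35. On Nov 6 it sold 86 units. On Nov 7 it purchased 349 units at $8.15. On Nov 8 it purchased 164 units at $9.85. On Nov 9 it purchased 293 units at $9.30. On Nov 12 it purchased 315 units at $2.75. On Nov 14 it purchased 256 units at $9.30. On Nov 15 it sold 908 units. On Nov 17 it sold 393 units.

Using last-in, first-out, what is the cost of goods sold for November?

Nov 6, 86 sold [LIFO — newest first]: 76 @ $11.35 + 10 @ $11.55 = $978.10
Nov 15, 908 sold [LIFO — newest first]: 256 @ $9.30 + 315 @ $2.75 + 293 @ $9.30 + 44 @ $9.85 = $6,405.35
Nov 17, 393 sold [LIFO — newest first]: 120 @ $9.85 + 273 @ $8.15 = $3,406.95
Total COGS = $978.10 + $6,405.35 + $3,406.95 = $10,790.40
Ending inventory: 49 @ $11.55 + 76 @ $8.15 = $1,185.35

COGS = $10,790.40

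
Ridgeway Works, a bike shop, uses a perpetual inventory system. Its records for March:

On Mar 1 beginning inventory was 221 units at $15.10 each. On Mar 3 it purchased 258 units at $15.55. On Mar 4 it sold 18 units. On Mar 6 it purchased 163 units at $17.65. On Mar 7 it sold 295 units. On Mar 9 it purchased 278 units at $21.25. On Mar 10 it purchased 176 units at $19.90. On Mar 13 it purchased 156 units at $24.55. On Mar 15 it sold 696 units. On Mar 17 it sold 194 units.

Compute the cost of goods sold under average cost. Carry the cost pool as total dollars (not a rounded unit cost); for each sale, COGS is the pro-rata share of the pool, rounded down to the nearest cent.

After Mar 1: 221 on hand, pool $3,337.10 (≈ $15.1000 each)
After Mar 3: 479 on hand, pool $7,349.00 (≈ $15.3424 each)
Mar 4, sell 18: 18/479 × $7,349.00 → $276.16
After Mar 6: 624 on hand, pool $9,949.79 (≈ $15.9452 each)
Mar 7, sell 295: 295/624 × $9,949.79 → $4,703.82
After Mar 9: 607 on hand, pool $11,153.47 (≈ $18.3747 each)
After Mar 10: 783 on hand, pool $14,655.87 (≈ $18.7176 each)
After Mar 13: 939 on hand, pool $18,485.67 (≈ $19.6865 each)
Mar 15, sell 696: 696/939 × $18,485.67 → $13,701.83
Mar 17, sell 194: 194/243 × $4,783.84 → $3,819.19
Total COGS = $276.16 + $4,703.82 + $13,701.83 + $3,819.19 = $22,501.00
Ending inventory (cost pool remaining) = $964.65

COGS = $22,501.00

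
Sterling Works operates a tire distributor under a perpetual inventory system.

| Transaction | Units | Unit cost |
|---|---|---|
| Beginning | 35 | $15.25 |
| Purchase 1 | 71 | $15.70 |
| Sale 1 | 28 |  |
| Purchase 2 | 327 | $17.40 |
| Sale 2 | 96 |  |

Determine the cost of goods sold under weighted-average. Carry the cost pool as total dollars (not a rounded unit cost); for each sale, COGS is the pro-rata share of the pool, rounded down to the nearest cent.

COGS = $2,071.65

After Beginning: 35 on hand, pool $533.75 (≈ $15.2500 each)
After Purchase 1: 106 on hand, pool $1,648.45 (≈ $15.5514 each)
Sale 1, sell 28: 28/106 × $1,648.45 → $435.43
After Purchase 2: 405 on hand, pool $6,902.82 (≈ $17.0440 each)
Sale 2, sell 96: 96/405 × $6,902.82 → $1,636.22
Total COGS = $435.43 + $1,636.22 = $2,071.65
Ending inventory (cost pool remaining) = $5,266.60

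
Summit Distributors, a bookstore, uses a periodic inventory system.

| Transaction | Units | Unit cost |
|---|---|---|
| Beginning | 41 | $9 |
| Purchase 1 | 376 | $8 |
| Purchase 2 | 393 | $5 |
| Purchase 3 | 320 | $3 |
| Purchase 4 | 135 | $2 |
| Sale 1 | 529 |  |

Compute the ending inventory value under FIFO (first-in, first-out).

Sale 1 (529) [FIFO — oldest first]: 41 @ $9 + 376 @ $8 + 112 @ $5 = $3,937
Ending inventory: 281 @ $5 + 320 @ $3 + 135 @ $2 = $2,635
Check: goods available $6,572 = COGS $3,937 + ending $2,635

Ending inventory = $2,635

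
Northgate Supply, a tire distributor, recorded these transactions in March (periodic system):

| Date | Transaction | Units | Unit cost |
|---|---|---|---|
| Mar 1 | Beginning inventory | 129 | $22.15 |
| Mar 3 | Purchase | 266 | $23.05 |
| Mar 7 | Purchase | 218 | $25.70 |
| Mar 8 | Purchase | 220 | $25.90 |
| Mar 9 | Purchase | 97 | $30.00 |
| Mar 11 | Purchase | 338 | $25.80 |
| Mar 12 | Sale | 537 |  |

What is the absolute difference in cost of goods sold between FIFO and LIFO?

FIFO COGS: 129 @ $22.15 + 266 @ $23.05 + 142 @ $25.70 = $12,638.05
LIFO COGS: 338 @ $25.80 + 97 @ $30.00 + 102 @ $25.90 = $14,272.20
Difference = |$12,638.05 − $14,272.20| = $1,634.15

$1,634.15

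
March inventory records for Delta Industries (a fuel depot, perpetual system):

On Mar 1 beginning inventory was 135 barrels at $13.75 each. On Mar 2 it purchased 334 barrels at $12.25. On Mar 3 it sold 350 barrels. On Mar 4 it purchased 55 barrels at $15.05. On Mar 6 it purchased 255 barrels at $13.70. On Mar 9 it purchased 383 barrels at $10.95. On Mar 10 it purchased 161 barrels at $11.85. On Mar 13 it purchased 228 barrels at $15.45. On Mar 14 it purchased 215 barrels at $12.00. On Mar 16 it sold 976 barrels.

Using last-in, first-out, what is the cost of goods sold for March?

COGS = $16,395.35

Mar 3, 350 sold [LIFO — newest first]: 334 @ $12.25 + 16 @ $13.75 = $4,311.50
Mar 16, 976 sold [LIFO — newest first]: 215 @ $12.00 + 228 @ $15.45 + 161 @ $11.85 + 372 @ $10.95 = $12,083.85
Total COGS = $4,311.50 + $12,083.85 = $16,395.35
Ending inventory: 119 @ $13.75 + 55 @ $15.05 + 255 @ $13.70 + 11 @ $10.95 = $6,077.95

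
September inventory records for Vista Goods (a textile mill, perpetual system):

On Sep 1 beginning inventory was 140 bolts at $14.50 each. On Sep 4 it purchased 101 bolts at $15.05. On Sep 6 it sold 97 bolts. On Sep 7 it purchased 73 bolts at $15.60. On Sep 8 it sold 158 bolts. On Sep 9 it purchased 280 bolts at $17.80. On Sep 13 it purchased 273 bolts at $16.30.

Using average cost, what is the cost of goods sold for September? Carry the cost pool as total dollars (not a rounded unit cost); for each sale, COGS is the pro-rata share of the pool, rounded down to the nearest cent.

COGS = $3,802.49

After Sep 1: 140 on hand, pool $2,030.00 (≈ $14.5000 each)
After Sep 4: 241 on hand, pool $3,550.05 (≈ $14.7305 each)
Sep 6, sell 97: 97/241 × $3,550.05 → $1,428.85
After Sep 7: 217 on hand, pool $3,260.00 (≈ $15.0230 each)
Sep 8, sell 158: 158/217 × $3,260.00 → $2,373.64
After Sep 9: 339 on hand, pool $5,870.36 (≈ $17.3167 each)
After Sep 13: 612 on hand, pool $10,320.26 (≈ $16.8632 each)
Total COGS = $1,428.85 + $2,373.64 = $3,802.49
Ending inventory (cost pool remaining) = $10,320.26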